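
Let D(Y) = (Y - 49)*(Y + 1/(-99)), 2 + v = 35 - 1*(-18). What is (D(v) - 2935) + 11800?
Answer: 887731/99 ≈ 8967.0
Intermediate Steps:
v = 51 (v = -2 + (35 - 1*(-18)) = -2 + (35 + 18) = -2 + 53 = 51)
D(Y) = (-49 + Y)*(-1/99 + Y) (D(Y) = (-49 + Y)*(Y - 1/99) = (-49 + Y)*(-1/99 + Y))
(D(v) - 2935) + 11800 = ((49/99 + 51**2 - 4852/99*51) - 2935) + 11800 = ((49/99 + 2601 - 82484/33) - 2935) + 11800 = (10096/99 - 2935) + 11800 = -280469/99 + 11800 = 887731/99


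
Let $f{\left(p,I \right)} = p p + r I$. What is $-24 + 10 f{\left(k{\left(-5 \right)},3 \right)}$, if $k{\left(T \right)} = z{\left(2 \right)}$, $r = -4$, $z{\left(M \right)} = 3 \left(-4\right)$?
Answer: $1296$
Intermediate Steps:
$z{\left(M \right)} = -12$
$k{\left(T \right)} = -12$
$f{\left(p,I \right)} = p^{2} - 4 I$ ($f{\left(p,I \right)} = p p - 4 I = p^{2} - 4 I$)
$-24 + 10 f{\left(k{\left(-5 \right)},3 \right)} = -24 + 10 \left(\left(-12\right)^{2} - 12\right) = -24 + 10 \left(144 - 12\right) = -24 + 10 \cdot 132 = -24 + 1320 = 1296$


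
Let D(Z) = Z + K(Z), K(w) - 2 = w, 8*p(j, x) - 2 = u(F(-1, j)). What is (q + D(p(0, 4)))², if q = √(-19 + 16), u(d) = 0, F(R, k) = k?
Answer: 13/4 + 5*I*√3 ≈ 3.25 + 8.6602*I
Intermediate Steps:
p(j, x) = ¼ (p(j, x) = ¼ + (⅛)*0 = ¼ + 0 = ¼)
K(w) = 2 + w
D(Z) = 2 + 2*Z (D(Z) = Z + (2 + Z) = 2 + 2*Z)
q = I*√3 (q = √(-3) = I*√3 ≈ 1.732*I)
(q + D(p(0, 4)))² = (I*√3 + (2 + 2*(¼)))² = (I*√3 + (2 + ½))² = (I*√3 + 5/2)² = (5/2 + I*√3)²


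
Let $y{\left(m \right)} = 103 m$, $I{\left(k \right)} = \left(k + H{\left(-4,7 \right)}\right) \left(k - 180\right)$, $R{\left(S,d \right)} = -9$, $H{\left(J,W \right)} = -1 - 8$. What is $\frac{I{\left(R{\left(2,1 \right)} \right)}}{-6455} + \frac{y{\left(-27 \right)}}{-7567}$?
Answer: $- \frac{7791579}{48844985} \approx -0.15952$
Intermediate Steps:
$H{\left(J,W \right)} = -9$ ($H{\left(J,W \right)} = -1 - 8 = -9$)
$I{\left(k \right)} = \left(-180 + k\right) \left(-9 + k\right)$ ($I{\left(k \right)} = \left(k - 9\right) \left(k - 180\right) = \left(-9 + k\right) \left(-180 + k\right) = \left(-180 + k\right) \left(-9 + k\right)$)
$\frac{I{\left(R{\left(2,1 \right)} \right)}}{-6455} + \frac{y{\left(-27 \right)}}{-7567} = \frac{1620 + \left(-9\right)^{2} - -1701}{-6455} + \frac{103 \left(-27\right)}{-7567} = \left(1620 + 81 + 1701\right) \left(- \frac{1}{6455}\right) - - \frac{2781}{7567} = 3402 \left(- \frac{1}{6455}\right) + \frac{2781}{7567} = - \frac{3402}{6455} + \frac{2781}{7567} = - \frac{7791579}{48844985}$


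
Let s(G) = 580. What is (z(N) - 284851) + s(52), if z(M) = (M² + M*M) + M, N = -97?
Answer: -265550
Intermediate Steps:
z(M) = M + 2*M² (z(M) = (M² + M²) + M = 2*M² + M = M + 2*M²)
(z(N) - 284851) + s(52) = (-97*(1 + 2*(-97)) - 284851) + 580 = (-97*(1 - 194) - 284851) + 580 = (-97*(-193) - 284851) + 580 = (18721 - 284851) + 580 = -266130 + 580 = -265550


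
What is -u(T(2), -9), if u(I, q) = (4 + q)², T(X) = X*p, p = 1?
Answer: -25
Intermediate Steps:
T(X) = X (T(X) = X*1 = X)
-u(T(2), -9) = -(4 - 9)² = -1*(-5)² = -1*25 = -25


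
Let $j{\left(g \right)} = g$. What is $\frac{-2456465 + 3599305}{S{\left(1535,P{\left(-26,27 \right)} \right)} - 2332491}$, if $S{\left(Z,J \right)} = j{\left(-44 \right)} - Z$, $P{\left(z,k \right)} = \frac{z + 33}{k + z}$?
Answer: $- \frac{114284}{233407} \approx -0.48963$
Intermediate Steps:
$P{\left(z,k \right)} = \frac{33 + z}{k + z}$
$S{\left(Z,J \right)} = -44 - Z$
$\frac{-2456465 + 3599305}{S{\left(1535,P{\left(-26,27 \right)} \right)} - 2332491} = \frac{-2456465 + 3599305}{\left(-44 - 1535\right) - 2332491} = \frac{1142840}{\left(-44 - 1535\right) - 2332491} = \frac{1142840}{-1579 - 2332491} = \frac{1142840}{-2334070} = 1142840 \left(- \frac{1}{2334070}\right) = - \frac{114284}{233407}$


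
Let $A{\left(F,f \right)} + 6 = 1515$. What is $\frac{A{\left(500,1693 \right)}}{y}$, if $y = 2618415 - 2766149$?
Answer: $- \frac{1509}{147734} \approx -0.010214$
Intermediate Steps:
$A{\left(F,f \right)} = 1509$ ($A{\left(F,f \right)} = -6 + 1515 = 1509$)
$y = -147734$ ($y = 2618415 - 2766149 = -147734$)
$\frac{A{\left(500,1693 \right)}}{y} = \frac{1509}{-147734} = 1509 \left(- \frac{1}{147734}\right) = - \frac{1509}{147734}$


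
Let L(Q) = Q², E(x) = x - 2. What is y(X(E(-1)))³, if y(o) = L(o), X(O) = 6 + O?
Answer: 729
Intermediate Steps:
E(x) = -2 + x
y(o) = o²
y(X(E(-1)))³ = ((6 + (-2 - 1))²)³ = ((6 - 3)²)³ = (3²)³ = 9³ = 729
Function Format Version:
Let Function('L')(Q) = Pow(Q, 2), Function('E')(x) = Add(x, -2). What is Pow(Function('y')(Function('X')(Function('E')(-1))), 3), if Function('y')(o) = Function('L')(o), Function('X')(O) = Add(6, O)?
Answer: 729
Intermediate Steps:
Function('E')(x) = Add(-2, x)
Function('y')(o) = Pow(o, 2)
Pow(Function('y')(Function('X')(Function('E')(-1))), 3) = Pow(Pow(Add(6, Add(-2, -1)), 2), 3) = Pow(Pow(Add(6, -3), 2), 3) = Pow(Pow(3, 2), 3) = Pow(9, 3) = 729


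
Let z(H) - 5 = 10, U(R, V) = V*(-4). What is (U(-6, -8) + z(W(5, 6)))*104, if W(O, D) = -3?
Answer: 4888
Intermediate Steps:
U(R, V) = -4*V
z(H) = 15 (z(H) = 5 + 10 = 15)
(U(-6, -8) + z(W(5, 6)))*104 = (-4*(-8) + 15)*104 = (32 + 15)*104 = 47*104 = 4888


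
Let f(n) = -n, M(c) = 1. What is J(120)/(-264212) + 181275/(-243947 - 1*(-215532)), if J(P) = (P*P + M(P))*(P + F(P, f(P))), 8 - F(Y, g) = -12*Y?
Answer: -34476377651/375379199 ≈ -91.844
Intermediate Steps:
F(Y, g) = 8 + 12*Y (F(Y, g) = 8 - (-12)*Y = 8 + 12*Y)
J(P) = (1 + P**2)*(8 + 13*P) (J(P) = (P*P + 1)*(P + (8 + 12*P)) = (P**2 + 1)*(8 + 13*P) = (1 + P**2)*(8 + 13*P))
J(120)/(-264212) + 181275/(-243947 - 1*(-215532)) = (8 + 8*120**2 + 13*120 + 13*120**3)/(-264212) + 181275/(-243947 - 1*(-215532)) = (8 + 8*14400 + 1560 + 13*1728000)*(-1/264212) + 181275/(-243947 + 215532) = (8 + 115200 + 1560 + 22464000)*(-1/264212) + 181275/(-28415) = 22580768*(-1/264212) + 181275*(-1/28415) = -5645192/66053 - 36255/5683 = -34476377651/375379199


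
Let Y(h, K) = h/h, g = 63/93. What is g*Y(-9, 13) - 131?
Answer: -4040/31 ≈ -130.32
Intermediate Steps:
g = 21/31 (g = 63*(1/93) = 21/31 ≈ 0.67742)
Y(h, K) = 1
g*Y(-9, 13) - 131 = (21/31)*1 - 131 = 21/31 - 131 = -4040/31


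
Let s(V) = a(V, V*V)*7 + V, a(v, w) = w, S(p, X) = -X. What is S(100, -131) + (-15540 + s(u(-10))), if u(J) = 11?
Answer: -14551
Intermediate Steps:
s(V) = V + 7*V² (s(V) = (V*V)*7 + V = V²*7 + V = 7*V² + V = V + 7*V²)
S(100, -131) + (-15540 + s(u(-10))) = -1*(-131) + (-15540 + 11*(1 + 7*11)) = 131 + (-15540 + 11*(1 + 77)) = 131 + (-15540 + 11*78) = 131 + (-15540 + 858) = 131 - 14682 = -14551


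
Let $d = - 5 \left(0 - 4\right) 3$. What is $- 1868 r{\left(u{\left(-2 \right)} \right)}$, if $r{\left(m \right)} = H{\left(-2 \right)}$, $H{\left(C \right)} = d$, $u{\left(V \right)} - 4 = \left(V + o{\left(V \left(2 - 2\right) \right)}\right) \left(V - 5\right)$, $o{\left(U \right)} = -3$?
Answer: $-112080$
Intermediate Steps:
$u{\left(V \right)} = 4 + \left(-5 + V\right) \left(-3 + V\right)$ ($u{\left(V \right)} = 4 + \left(V - 3\right) \left(V - 5\right) = 4 + \left(-3 + V\right) \left(-5 + V\right) = 4 + \left(-5 + V\right) \left(-3 + V\right)$)
$d = 60$ ($d = - 5 \left(\left(-4\right) 3\right) = \left(-5\right) \left(-12\right) = 60$)
$H{\left(C \right)} = 60$
$r{\left(m \right)} = 60$
$- 1868 r{\left(u{\left(-2 \right)} \right)} = \left(-1868\right) 60 = -112080$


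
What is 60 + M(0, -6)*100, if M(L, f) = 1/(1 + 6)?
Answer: 520/7 ≈ 74.286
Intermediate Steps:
M(L, f) = ⅐ (M(L, f) = 1/7 = ⅐)
60 + M(0, -6)*100 = 60 + (⅐)*100 = 60 + 100/7 = 520/7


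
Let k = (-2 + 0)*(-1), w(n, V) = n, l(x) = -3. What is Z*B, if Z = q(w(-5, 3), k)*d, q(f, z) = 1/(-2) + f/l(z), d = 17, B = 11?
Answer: 1309/6 ≈ 218.17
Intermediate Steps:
k = 2 (k = -2*(-1) = 2)
q(f, z) = -1/2 - f/3 (q(f, z) = 1/(-2) + f/(-3) = 1*(-1/2) + f*(-1/3) = -1/2 - f/3)
Z = 119/6 (Z = (-1/2 - 1/3*(-5))*17 = (-1/2 + 5/3)*17 = (7/6)*17 = 119/6 ≈ 19.833)
Z*B = (119/6)*11 = 1309/6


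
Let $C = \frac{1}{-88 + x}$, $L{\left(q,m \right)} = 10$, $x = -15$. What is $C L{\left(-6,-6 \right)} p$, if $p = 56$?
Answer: $- \frac{560}{103} \approx -5.4369$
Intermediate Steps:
$C = - \frac{1}{103}$ ($C = \frac{1}{-88 - 15} = \frac{1}{-103} = - \frac{1}{103} \approx -0.0097087$)
$C L{\left(-6,-6 \right)} p = \left(- \frac{1}{103}\right) 10 \cdot 56 = \left(- \frac{10}{103}\right) 56 = - \frac{560}{103}$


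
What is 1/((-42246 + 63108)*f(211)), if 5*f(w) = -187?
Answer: -5/3901194 ≈ -1.2817e-6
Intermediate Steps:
f(w) = -187/5 (f(w) = (⅕)*(-187) = -187/5)
1/((-42246 + 63108)*f(211)) = 1/((-42246 + 63108)*(-187/5)) = -5/187/20862 = (1/20862)*(-5/187) = -5/3901194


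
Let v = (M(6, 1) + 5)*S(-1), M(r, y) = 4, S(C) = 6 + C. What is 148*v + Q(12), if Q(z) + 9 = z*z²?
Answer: 8379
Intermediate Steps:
Q(z) = -9 + z³ (Q(z) = -9 + z*z² = -9 + z³)
v = 45 (v = (4 + 5)*(6 - 1) = 9*5 = 45)
148*v + Q(12) = 148*45 + (-9 + 12³) = 6660 + (-9 + 1728) = 6660 + 1719 = 8379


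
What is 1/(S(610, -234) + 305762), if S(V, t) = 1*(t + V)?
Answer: 1/306138 ≈ 3.2665e-6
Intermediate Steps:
S(V, t) = V + t (S(V, t) = 1*(V + t) = V + t)
1/(S(610, -234) + 305762) = 1/((610 - 234) + 305762) = 1/(376 + 305762) = 1/306138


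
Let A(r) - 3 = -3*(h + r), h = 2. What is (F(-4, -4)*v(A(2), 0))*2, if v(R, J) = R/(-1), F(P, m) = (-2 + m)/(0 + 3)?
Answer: -36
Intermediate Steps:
F(P, m) = -⅔ + m/3 (F(P, m) = (-2 + m)/3 = (-2 + m)*(⅓) = -⅔ + m/3)
A(r) = -3 - 3*r (A(r) = 3 - 3*(2 + r) = 3 + (-6 - 3*r) = -3 - 3*r)
v(R, J) = -R (v(R, J) = R*(-1) = -R)
(F(-4, -4)*v(A(2), 0))*2 = ((-⅔ + (⅓)*(-4))*(-(-3 - 3*2)))*2 = ((-⅔ - 4/3)*(-(-3 - 6)))*2 = -(-2)*(-9)*2 = -2*9*2 = -18*2 = -36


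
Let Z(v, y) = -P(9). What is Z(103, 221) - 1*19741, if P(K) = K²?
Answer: -19822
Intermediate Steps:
Z(v, y) = -81 (Z(v, y) = -1*9² = -1*81 = -81)
Z(103, 221) - 1*19741 = -81 - 1*19741 = -81 - 19741 = -19822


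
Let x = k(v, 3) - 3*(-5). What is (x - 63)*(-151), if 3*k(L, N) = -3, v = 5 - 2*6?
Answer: 7399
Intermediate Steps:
v = -7 (v = 5 - 12 = -7)
k(L, N) = -1 (k(L, N) = (1/3)*(-3) = -1)
x = 14 (x = -1 - 3*(-5) = -1 + 15 = 14)
(x - 63)*(-151) = (14 - 63)*(-151) = -49*(-151) = 7399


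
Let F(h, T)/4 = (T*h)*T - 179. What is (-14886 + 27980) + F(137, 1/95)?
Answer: 111711998/9025 ≈ 12378.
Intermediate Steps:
F(h, T) = -716 + 4*h*T**2 (F(h, T) = 4*((T*h)*T - 179) = 4*(h*T**2 - 179) = 4*(-179 + h*T**2) = -716 + 4*h*T**2)
(-14886 + 27980) + F(137, 1/95) = (-14886 + 27980) + (-716 + 4*137*(1/95)**2) = 13094 + (-716 + 4*137*(1/95)**2) = 13094 + (-716 + 4*137*(1/9025)) = 13094 + (-716 + 548/9025) = 13094 - 6461352/9025 = 111711998/9025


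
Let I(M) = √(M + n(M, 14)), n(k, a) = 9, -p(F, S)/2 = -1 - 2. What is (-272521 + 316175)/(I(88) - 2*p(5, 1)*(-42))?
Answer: 22001616/253919 - 43654*√97/253919 ≈ 84.955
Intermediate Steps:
p(F, S) = 6 (p(F, S) = -2*(-1 - 2) = -2*(-3) = 6)
I(M) = √(9 + M) (I(M) = √(M + 9) = √(9 + M))
(-272521 + 316175)/(I(88) - 2*p(5, 1)*(-42)) = (-272521 + 316175)/(√(9 + 88) - 2*6*(-42)) = 43654/(√97 - 12*(-42)) = 43654/(√97 + 504) = 43654/(504 + √97)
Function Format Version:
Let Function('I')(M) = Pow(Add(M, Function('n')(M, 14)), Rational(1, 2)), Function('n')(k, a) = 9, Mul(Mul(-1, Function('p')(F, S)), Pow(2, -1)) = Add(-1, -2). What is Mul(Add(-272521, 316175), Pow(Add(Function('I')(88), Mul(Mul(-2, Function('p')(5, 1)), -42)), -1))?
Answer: Add(Rational(22001616, 253919), Mul(Rational(-43654, 253919), Pow(97, Rational(1, 2)))) ≈ 84.955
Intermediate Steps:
Function('p')(F, S) = 6 (Function('p')(F, S) = Mul(-2, Add(-1, -2)) = Mul(-2, -3) = 6)
Function('I')(M) = Pow(Add(9, M), Rational(1, 2)) (Function('I')(M) = Pow(Add(M, 9), Rational(1, 2)) = Pow(Add(9, M), Rational(1, 2)))
Mul(Add(-272521, 316175), Pow(Add(Function('I')(88), Mul(Mul(-2, Function('p')(5, 1)), -42)), -1)) = Mul(Add(-272521, 316175), Pow(Add(Pow(Add(9, 88), Rational(1, 2)), Mul(Mul(-2, 6), -42)), -1)) = Mul(43654, Pow(Add(Pow(97, Rational(1, 2)), Mul(-12, -42)), -1)) = Mul(43654, Pow(Add(Pow(97, Rational(1, 2)), 504), -1)) = Mul(43654, Pow(Add(504, Pow(97, Rational(1, 2))), -1))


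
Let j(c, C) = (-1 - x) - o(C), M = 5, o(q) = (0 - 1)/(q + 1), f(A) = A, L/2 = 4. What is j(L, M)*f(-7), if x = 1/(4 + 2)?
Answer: 7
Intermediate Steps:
L = 8 (L = 2*4 = 8)
o(q) = -1/(1 + q)
x = ⅙ (x = 1/6 = ⅙ ≈ 0.16667)
j(c, C) = -7/6 + 1/(1 + C) (j(c, C) = (-1 - 1*⅙) - (-1)/(1 + C) = (-1 - ⅙) + 1/(1 + C) = -7/6 + 1/(1 + C))
j(L, M)*f(-7) = ((-1 - 7*5)/(6*(1 + 5)))*(-7) = ((⅙)*(-1 - 35)/6)*(-7) = ((⅙)*(⅙)*(-36))*(-7) = -1*(-7) = 7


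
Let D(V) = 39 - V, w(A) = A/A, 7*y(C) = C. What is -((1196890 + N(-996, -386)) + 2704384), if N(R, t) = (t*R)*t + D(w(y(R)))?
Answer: 144498704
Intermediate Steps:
y(C) = C/7
w(A) = 1
N(R, t) = 38 + R*t² (N(R, t) = (t*R)*t + (39 - 1*1) = (R*t)*t + (39 - 1) = R*t² + 38 = 38 + R*t²)
-((1196890 + N(-996, -386)) + 2704384) = -((1196890 + (38 - 996*(-386)²)) + 2704384) = -((1196890 + (38 - 996*148996)) + 2704384) = -((1196890 + (38 - 148400016)) + 2704384) = -((1196890 - 148399978) + 2704384) = -(-147203088 + 2704384) = -1*(-144498704) = 144498704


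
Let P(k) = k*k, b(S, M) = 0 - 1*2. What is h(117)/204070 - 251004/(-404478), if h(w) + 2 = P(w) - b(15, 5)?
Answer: 9459880937/13756970910 ≈ 0.68764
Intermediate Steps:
b(S, M) = -2 (b(S, M) = 0 - 2 = -2)
P(k) = k²
h(w) = w² (h(w) = -2 + (w² - 1*(-2)) = -2 + (w² + 2) = -2 + (2 + w²) = w²)
h(117)/204070 - 251004/(-404478) = 117²/204070 - 251004/(-404478) = 13689*(1/204070) - 251004*(-1/404478) = 13689/204070 + 41834/67413 = 9459880937/13756970910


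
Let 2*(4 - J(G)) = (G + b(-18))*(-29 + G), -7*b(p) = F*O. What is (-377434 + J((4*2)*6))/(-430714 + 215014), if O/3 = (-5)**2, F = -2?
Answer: 882209/503300 ≈ 1.7528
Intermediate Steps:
O = 75 (O = 3*(-5)**2 = 3*25 = 75)
b(p) = 150/7 (b(p) = -(-2)*75/7 = -1/7*(-150) = 150/7)
J(G) = 4 - (-29 + G)*(150/7 + G)/2 (J(G) = 4 - (G + 150/7)*(-29 + G)/2 = 4 - (150/7 + G)*(-29 + G)/2 = 4 - (-29 + G)*(150/7 + G)/2)
(-377434 + J((4*2)*6))/(-430714 + 215014) = (-377434 + (2203/7 - ((4*2)*6)**2/2 + 53*((4*2)*6)/14))/(-430714 + 215014) = (-377434 + (2203/7 - (8*6)**2/2 + 53*(8*6)/14))/(-215700) = (-377434 + (2203/7 - 1/2*48**2 + (53/14)*48))*(-1/215700) = (-377434 + (2203/7 - 1/2*2304 + 1272/7))*(-1/215700) = (-377434 + (2203/7 - 1152 + 1272/7))*(-1/215700) = (-377434 - 4589/7)*(-1/215700) = -2646627/7*(-1/215700) = 882209/503300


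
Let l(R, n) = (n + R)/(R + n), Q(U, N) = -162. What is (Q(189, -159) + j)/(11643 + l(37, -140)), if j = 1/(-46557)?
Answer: -7542235/542109708 ≈ -0.013913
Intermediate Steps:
j = -1/46557 ≈ -2.1479e-5
l(R, n) = 1 (l(R, n) = (R + n)/(R + n) = 1)
(Q(189, -159) + j)/(11643 + l(37, -140)) = (-162 - 1/46557)/(11643 + 1) = -7542235/46557/11644 = -7542235/46557*1/11644 = -7542235/542109708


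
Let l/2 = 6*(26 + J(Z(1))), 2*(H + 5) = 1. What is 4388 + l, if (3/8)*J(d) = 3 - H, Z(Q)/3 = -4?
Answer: 4940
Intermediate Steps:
H = -9/2 (H = -5 + (½)*1 = -5 + ½ = -9/2 ≈ -4.5000)
Z(Q) = -12 (Z(Q) = 3*(-4) = -12)
J(d) = 20 (J(d) = 8*(3 - 1*(-9/2))/3 = 8*(3 + 9/2)/3 = (8/3)*(15/2) = 20)
l = 552 (l = 2*(6*(26 + 20)) = 2*(6*46) = 2*276 = 552)
4388 + l = 4388 + 552 = 4940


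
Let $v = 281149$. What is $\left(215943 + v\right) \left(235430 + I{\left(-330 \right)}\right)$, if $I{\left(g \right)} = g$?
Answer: $116866329200$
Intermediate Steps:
$\left(215943 + v\right) \left(235430 + I{\left(-330 \right)}\right) = \left(215943 + 281149\right) \left(235430 - 330\right) = 497092 \cdot 235100 = 116866329200$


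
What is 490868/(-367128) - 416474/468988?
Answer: -11972202133/5380582077 ≈ -2.2251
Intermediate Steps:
490868/(-367128) - 416474/468988 = 490868*(-1/367128) - 416474*1/468988 = -122717/91782 - 208237/234494 = -11972202133/5380582077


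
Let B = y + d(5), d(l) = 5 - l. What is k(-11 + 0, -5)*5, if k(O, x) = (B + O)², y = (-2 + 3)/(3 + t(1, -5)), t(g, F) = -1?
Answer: 2205/4 ≈ 551.25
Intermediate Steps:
y = ½ (y = (-2 + 3)/(3 - 1) = 1/2 = 1*(½) = ½ ≈ 0.50000)
B = ½ (B = ½ + (5 - 1*5) = ½ + (5 - 5) = ½ + 0 = ½ ≈ 0.50000)
k(O, x) = (½ + O)²
k(-11 + 0, -5)*5 = ((1 + 2*(-11 + 0))²/4)*5 = ((1 + 2*(-11))²/4)*5 = ((1 - 22)²/4)*5 = ((¼)*(-21)²)*5 = ((¼)*441)*5 = (441/4)*5 = 2205/4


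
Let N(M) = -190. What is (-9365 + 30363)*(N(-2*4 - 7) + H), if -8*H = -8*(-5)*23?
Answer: -6404390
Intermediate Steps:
H = -115 (H = -(-8*(-5))*23/8 = -5*23 = -1/8*920 = -115)
(-9365 + 30363)*(N(-2*4 - 7) + H) = (-9365 + 30363)*(-190 - 115) = 20998*(-305) = -6404390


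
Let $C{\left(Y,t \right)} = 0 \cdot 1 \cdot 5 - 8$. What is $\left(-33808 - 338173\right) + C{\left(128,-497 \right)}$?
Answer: $-371989$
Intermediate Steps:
$C{\left(Y,t \right)} = -8$ ($C{\left(Y,t \right)} = 0 \cdot 5 - 8 = 0 - 8 = -8$)
$\left(-33808 - 338173\right) + C{\left(128,-497 \right)} = \left(-33808 - 338173\right) - 8 = -371981 - 8 = -371989$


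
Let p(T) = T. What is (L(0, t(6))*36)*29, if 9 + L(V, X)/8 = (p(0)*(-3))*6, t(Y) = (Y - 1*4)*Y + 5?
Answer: -75168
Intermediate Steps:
t(Y) = 5 + Y*(-4 + Y) (t(Y) = (Y - 4)*Y + 5 = (-4 + Y)*Y + 5 = Y*(-4 + Y) + 5 = 5 + Y*(-4 + Y))
L(V, X) = -72 (L(V, X) = -72 + 8*((0*(-3))*6) = -72 + 8*(0*6) = -72 + 8*0 = -72 + 0 = -72)
(L(0, t(6))*36)*29 = -72*36*29 = -2592*29 = -75168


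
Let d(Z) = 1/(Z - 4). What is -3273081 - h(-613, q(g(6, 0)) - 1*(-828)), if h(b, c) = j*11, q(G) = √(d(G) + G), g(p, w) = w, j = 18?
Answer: -3273279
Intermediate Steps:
d(Z) = 1/(-4 + Z)
q(G) = √(G + 1/(-4 + G)) (q(G) = √(1/(-4 + G) + G) = √(G + 1/(-4 + G)))
h(b, c) = 198 (h(b, c) = 18*11 = 198)
-3273081 - h(-613, q(g(6, 0)) - 1*(-828)) = -3273081 - 1*198 = -3273081 - 198 = -3273279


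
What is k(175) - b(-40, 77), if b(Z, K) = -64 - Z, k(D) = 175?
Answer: 199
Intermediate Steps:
k(175) - b(-40, 77) = 175 - (-64 - 1*(-40)) = 175 - (-64 + 40) = 175 - 1*(-24) = 175 + 24 = 199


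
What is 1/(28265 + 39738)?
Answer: 1/68003 ≈ 1.4705e-5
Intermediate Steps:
1/(28265 + 39738) = 1/68003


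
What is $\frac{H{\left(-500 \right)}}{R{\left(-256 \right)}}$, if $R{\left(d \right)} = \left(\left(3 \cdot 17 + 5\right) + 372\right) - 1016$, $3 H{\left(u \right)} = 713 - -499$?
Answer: $- \frac{101}{147} \approx -0.68707$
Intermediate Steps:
$H{\left(u \right)} = 404$ ($H{\left(u \right)} = \frac{713 - -499}{3} = \frac{713 + 499}{3} = \frac{1}{3} \cdot 1212 = 404$)
$R{\left(d \right)} = -588$ ($R{\left(d \right)} = \left(\left(51 + 5\right) + 372\right) - 1016 = \left(56 + 372\right) - 1016 = 428 - 1016 = -588$)
$\frac{H{\left(-500 \right)}}{R{\left(-256 \right)}} = \frac{404}{-588} = 404 \left(- \frac{1}{588}\right) = - \frac{101}{147}$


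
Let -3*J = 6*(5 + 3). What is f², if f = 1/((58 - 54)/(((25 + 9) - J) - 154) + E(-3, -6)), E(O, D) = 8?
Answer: 676/42849 ≈ 0.015776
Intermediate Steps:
J = -16 (J = -2*(5 + 3) = -2*8 = -⅓*48 = -16)
f = 26/207 (f = 1/((58 - 54)/(((25 + 9) - 1*(-16)) - 154) + 8) = 1/(4/((34 + 16) - 154) + 8) = 1/(4/(50 - 154) + 8) = 1/(4/(-104) + 8) = 1/(4*(-1/104) + 8) = 1/(-1/26 + 8) = 1/(207/26) = 26/207 ≈ 0.12560)
f² = (26/207)² = 676/42849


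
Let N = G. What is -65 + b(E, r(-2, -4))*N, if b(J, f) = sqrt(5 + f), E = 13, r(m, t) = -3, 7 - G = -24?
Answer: -65 + 31*sqrt(2) ≈ -21.159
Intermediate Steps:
G = 31 (G = 7 - 1*(-24) = 7 + 24 = 31)
N = 31
-65 + b(E, r(-2, -4))*N = -65 + sqrt(5 - 3)*31 = -65 + sqrt(2)*31 = -65 + 31*sqrt(2)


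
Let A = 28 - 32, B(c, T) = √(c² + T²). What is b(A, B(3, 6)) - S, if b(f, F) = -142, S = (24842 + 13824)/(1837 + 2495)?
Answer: -326905/2166 ≈ -150.93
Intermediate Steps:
B(c, T) = √(T² + c²)
S = 19333/2166 (S = 38666/4332 = 38666*(1/4332) = 19333/2166 ≈ 8.9257)
A = -4
b(A, B(3, 6)) - S = -142 - 1*19333/2166 = -142 - 19333/2166 = -326905/2166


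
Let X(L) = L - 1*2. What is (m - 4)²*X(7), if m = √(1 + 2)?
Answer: 95 - 40*√3 ≈ 25.718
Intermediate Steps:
m = √3 ≈ 1.7320
X(L) = -2 + L (X(L) = L - 2 = -2 + L)
(m - 4)²*X(7) = (√3 - 4)²*(-2 + 7) = (-4 + √3)²*5 = 5*(-4 + √3)²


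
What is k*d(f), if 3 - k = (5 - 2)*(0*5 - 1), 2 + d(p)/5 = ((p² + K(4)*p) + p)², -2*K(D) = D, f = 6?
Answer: 26940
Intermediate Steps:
K(D) = -D/2
d(p) = -10 + 5*(p² - p)² (d(p) = -10 + 5*((p² + (-½*4)*p) + p)² = -10 + 5*((p² - 2*p) + p)² = -10 + 5*(p² - p)²)
k = 6 (k = 3 - (5 - 2)*(0*5 - 1) = 3 - 3*(0 - 1) = 3 - 3*(-1) = 3 - 1*(-3) = 3 + 3 = 6)
k*d(f) = 6*(-10 + 5*6²*(-1 + 6)²) = 6*(-10 + 5*36*5²) = 6*(-10 + 5*36*25) = 6*(-10 + 4500) = 6*4490 = 26940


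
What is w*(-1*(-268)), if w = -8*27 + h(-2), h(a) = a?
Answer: -58424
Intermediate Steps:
w = -218 (w = -8*27 - 2 = -216 - 2 = -218)
w*(-1*(-268)) = -(-218)*(-268) = -218*268 = -58424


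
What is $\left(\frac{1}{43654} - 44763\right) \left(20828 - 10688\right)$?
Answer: $- \frac{762092760390}{1679} \approx -4.539 \cdot 10^{8}$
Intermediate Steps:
$\left(\frac{1}{43654} - 44763\right) \left(20828 - 10688\right) = \left(\frac{1}{43654} - 44763\right) 10140 = \left(- \frac{1954084001}{43654}\right) 10140 = - \frac{762092760390}{1679}$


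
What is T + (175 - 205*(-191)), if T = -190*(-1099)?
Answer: 248140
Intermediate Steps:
T = 208810
T + (175 - 205*(-191)) = 208810 + (175 - 205*(-191)) = 208810 + (175 + 39155) = 208810 + 39330 = 248140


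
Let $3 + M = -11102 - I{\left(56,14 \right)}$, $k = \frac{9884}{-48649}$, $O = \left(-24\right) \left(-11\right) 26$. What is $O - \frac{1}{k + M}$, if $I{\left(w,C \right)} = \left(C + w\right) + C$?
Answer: $\frac{3736374141529}{544343545} \approx 6864.0$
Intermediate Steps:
$I{\left(w,C \right)} = w + 2 C$
$O = 6864$ ($O = 264 \cdot 26 = 6864$)
$k = - \frac{9884}{48649}$ ($k = 9884 \left(- \frac{1}{48649}\right) = - \frac{9884}{48649} \approx -0.20317$)
$M = -11189$ ($M = -3 - \left(11158 + 28\right) = -3 - 11186 = -11189$)
$O - \frac{1}{k + M} = 6864 - \frac{1}{- \frac{9884}{48649} - 11189} = 6864 - \frac{1}{- \frac{544343545}{48649}} = 6864 - - \frac{48649}{544343545} = 6864 + \frac{48649}{544343545} = \frac{3736374141529}{544343545}$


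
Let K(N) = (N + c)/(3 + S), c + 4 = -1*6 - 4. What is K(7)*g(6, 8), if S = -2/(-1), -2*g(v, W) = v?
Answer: 21/5 ≈ 4.2000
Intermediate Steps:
g(v, W) = -v/2
S = 2 (S = -2*(-1) = 2)
c = -14 (c = -4 + (-1*6 - 4) = -4 + (-6 - 4) = -4 - 10 = -14)
K(N) = -14/5 + N/5 (K(N) = (N - 14)/(3 + 2) = (-14 + N)/5 = (-14 + N)*(1/5) = -14/5 + N/5)
K(7)*g(6, 8) = (-14/5 + (1/5)*7)*(-1/2*6) = (-14/5 + 7/5)*(-3) = -7/5*(-3) = 21/5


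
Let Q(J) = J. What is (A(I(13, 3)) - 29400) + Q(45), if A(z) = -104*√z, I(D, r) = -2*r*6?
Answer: -29355 - 624*I ≈ -29355.0 - 624.0*I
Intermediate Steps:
I(D, r) = -12*r
(A(I(13, 3)) - 29400) + Q(45) = (-104*6*I - 29400) + 45 = (-624*I - 29400) + 45 = (-29400 - 624*I) + 45 = -29355 - 624*I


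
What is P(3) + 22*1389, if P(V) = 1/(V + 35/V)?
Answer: 1344555/44 ≈ 30558.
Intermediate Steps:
P(3) + 22*1389 = 3/(35 + 3²) + 22*1389 = 3/(35 + 9) + 30558 = 3/44 + 30558 = 1344555/44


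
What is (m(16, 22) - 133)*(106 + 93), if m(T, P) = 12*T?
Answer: 11741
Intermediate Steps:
(m(16, 22) - 133)*(106 + 93) = (12*16 - 133)*(106 + 93) = (192 - 133)*199 = 59*199 = 11741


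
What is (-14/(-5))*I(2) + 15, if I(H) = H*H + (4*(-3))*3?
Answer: -373/5 ≈ -74.600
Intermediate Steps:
I(H) = -36 + H**2 (I(H) = H**2 - 12*3 = H**2 - 36 = -36 + H**2)
(-14/(-5))*I(2) + 15 = (-14/(-5))*(-36 + 2**2) + 15 = (-14*(-1/5))*(-36 + 4) + 15 = (14/5)*(-32) + 15 = -448/5 + 15 = -373/5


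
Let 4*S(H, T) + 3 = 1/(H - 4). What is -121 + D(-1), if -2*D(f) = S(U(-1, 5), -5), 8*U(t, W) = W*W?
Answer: -6747/56 ≈ -120.48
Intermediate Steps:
U(t, W) = W²/8 (U(t, W) = (W*W)/8 = W²/8)
S(H, T) = -¾ + 1/(4*(-4 + H)) (S(H, T) = -¾ + 1/(4*(H - 4)) = -¾ + 1/(4*(-4 + H)))
D(f) = 29/56 (D(f) = -(13 - 3*5²/8)/(8*(-4 + (⅛)*5²)) = -(13 - 3*25/8)/(8*(-4 + (⅛)*25)) = -(13 - 3*25/8)/(8*(-4 + 25/8)) = -(13 - 75/8)/(8*(-7/8)) = -(-8)*29/(8*7*8) = -½*(-29/28) = 29/56)
-121 + D(-1) = -121 + 29/56 = -6747/56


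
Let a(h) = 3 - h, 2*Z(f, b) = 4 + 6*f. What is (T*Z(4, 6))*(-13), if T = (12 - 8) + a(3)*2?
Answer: -728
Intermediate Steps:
Z(f, b) = 2 + 3*f (Z(f, b) = (4 + 6*f)/2 = 2 + 3*f)
T = 4 (T = (12 - 8) + (3 - 1*3)*2 = 4 + (3 - 3)*2 = 4 + 0*2 = 4 + 0 = 4)
(T*Z(4, 6))*(-13) = (4*(2 + 3*4))*(-13) = (4*(2 + 12))*(-13) = (4*14)*(-13) = 56*(-13) = -728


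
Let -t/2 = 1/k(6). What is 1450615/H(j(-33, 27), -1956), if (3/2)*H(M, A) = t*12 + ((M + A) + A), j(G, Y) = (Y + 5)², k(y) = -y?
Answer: -4351845/5768 ≈ -754.48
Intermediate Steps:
t = ⅓ (t = -2/((-1*6)) = -2/(-6) = -2*(-⅙) = ⅓ ≈ 0.33333)
j(G, Y) = (5 + Y)²
H(M, A) = 8/3 + 2*M/3 + 4*A/3 (H(M, A) = 2*((⅓)*12 + ((M + A) + A))/3 = 2*(4 + ((A + M) + A))/3 = 2*(4 + (M + 2*A))/3 = 2*(4 + M + 2*A)/3 = 8/3 + 2*M/3 + 4*A/3)
1450615/H(j(-33, 27), -1956) = 1450615/(8/3 + 2*(5 + 27)²/3 + (4/3)*(-1956)) = 1450615/(8/3 + (⅔)*32² - 2608) = 1450615/(8/3 + (⅔)*1024 - 2608) = 1450615/(8/3 + 2048/3 - 2608) = 1450615/(-5768/3) = 1450615*(-3/5768) = -4351845/5768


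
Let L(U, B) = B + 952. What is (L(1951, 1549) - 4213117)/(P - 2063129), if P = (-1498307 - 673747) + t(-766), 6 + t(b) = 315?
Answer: 2105308/2117437 ≈ 0.99427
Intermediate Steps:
L(U, B) = 952 + B
t(b) = 309 (t(b) = -6 + 315 = 309)
P = -2171745 (P = (-1498307 - 673747) + 309 = -2172054 + 309 = -2171745)
(L(1951, 1549) - 4213117)/(P - 2063129) = ((952 + 1549) - 4213117)/(-2171745 - 2063129) = (2501 - 4213117)/(-4234874) = -4210616*(-1/4234874) = 2105308/2117437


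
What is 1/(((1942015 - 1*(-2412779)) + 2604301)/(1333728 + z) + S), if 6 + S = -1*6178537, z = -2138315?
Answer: -804587/4971182335836 ≈ -1.6185e-7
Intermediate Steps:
S = -6178543 (S = -6 - 1*6178537 = -6 - 6178537 = -6178543)
1/(((1942015 - 1*(-2412779)) + 2604301)/(1333728 + z) + S) = 1/(((1942015 - 1*(-2412779)) + 2604301)/(1333728 - 2138315) - 6178543) = 1/(((1942015 + 2412779) + 2604301)/(-804587) - 6178543) = 1/((4354794 + 2604301)*(-1/804587) - 6178543) = 1/(6959095*(-1/804587) - 6178543) = 1/(-6959095/804587 - 6178543) = 1/(-4971182335836/804587) = -804587/4971182335836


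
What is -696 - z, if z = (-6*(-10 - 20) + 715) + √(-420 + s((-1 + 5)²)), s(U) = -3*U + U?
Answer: -1591 - 2*I*√113 ≈ -1591.0 - 21.26*I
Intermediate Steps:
s(U) = -2*U
z = 895 + 2*I*√113 (z = (-6*(-10 - 20) + 715) + √(-420 - 2*(-1 + 5)²) = (-6*(-30) + 715) + √(-420 - 2*4²) = (180 + 715) + √(-420 - 2*16) = 895 + √(-420 - 32) = 895 + √(-452) = 895 + 2*I*√113 ≈ 895.0 + 21.26*I)
-696 - z = -696 - (895 + 2*I*√113) = -696 + (-895 - 2*I*√113) = -1591 - 2*I*√113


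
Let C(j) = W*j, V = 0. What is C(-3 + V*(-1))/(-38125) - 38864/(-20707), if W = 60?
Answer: 297083452/157890875 ≈ 1.8816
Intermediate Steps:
C(j) = 60*j
C(-3 + V*(-1))/(-38125) - 38864/(-20707) = (60*(-3 + 0*(-1)))/(-38125) - 38864/(-20707) = (60*(-3 + 0))*(-1/38125) - 38864*(-1/20707) = (60*(-3))*(-1/38125) + 38864/20707 = -180*(-1/38125) + 38864/20707 = 36/7625 + 38864/20707 = 297083452/157890875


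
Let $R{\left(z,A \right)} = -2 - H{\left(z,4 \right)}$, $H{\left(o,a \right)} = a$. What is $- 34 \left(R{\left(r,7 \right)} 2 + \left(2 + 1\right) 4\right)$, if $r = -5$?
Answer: $0$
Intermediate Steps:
$R{\left(z,A \right)} = -6$ ($R{\left(z,A \right)} = -2 - 4 = -6$)
$- 34 \left(R{\left(r,7 \right)} 2 + \left(2 + 1\right) 4\right) = - 34 \left(\left(-6\right) 2 + \left(2 + 1\right) 4\right) = - 34 \left(-12 + 3 \cdot 4\right) = - 34 \left(-12 + 12\right) = \left(-34\right) 0 = 0$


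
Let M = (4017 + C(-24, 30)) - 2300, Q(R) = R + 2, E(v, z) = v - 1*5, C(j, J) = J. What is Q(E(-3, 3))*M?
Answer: -10482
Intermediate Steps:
E(v, z) = -5 + v (E(v, z) = v - 5 = -5 + v)
Q(R) = 2 + R
M = 1747 (M = (4017 + 30) - 2300 = 4047 - 2300 = 1747)
Q(E(-3, 3))*M = (2 + (-5 - 3))*1747 = (2 - 8)*1747 = -6*1747 = -10482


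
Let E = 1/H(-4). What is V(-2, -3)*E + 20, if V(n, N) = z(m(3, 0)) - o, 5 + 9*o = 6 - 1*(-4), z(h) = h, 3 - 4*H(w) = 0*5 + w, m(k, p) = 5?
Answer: 1420/63 ≈ 22.540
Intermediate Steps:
H(w) = 3/4 - w/4 (H(w) = 3/4 - (0*5 + w)/4 = 3/4 - (0 + w)/4 = 3/4 - w/4)
o = 5/9 (o = -5/9 + (6 - 1*(-4))/9 = -5/9 + (6 + 4)/9 = -5/9 + (1/9)*10 = -5/9 + 10/9 = 5/9 ≈ 0.55556)
E = 4/7 (E = 1/(3/4 - 1/4*(-4)) = 1/(3/4 + 1) = 1/(7/4) = 4/7 ≈ 0.57143)
V(n, N) = 40/9 (V(n, N) = 5 - 1*5/9 = 5 - 5/9 = 40/9)
V(-2, -3)*E + 20 = (40/9)*(4/7) + 20 = 160/63 + 20 = 1420/63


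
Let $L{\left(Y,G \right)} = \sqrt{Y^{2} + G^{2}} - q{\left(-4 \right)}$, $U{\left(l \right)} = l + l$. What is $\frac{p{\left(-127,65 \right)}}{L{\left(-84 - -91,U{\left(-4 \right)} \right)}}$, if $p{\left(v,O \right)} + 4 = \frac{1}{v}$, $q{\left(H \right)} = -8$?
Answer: $\frac{4072}{6223} - \frac{509 \sqrt{113}}{6223} \approx -0.21513$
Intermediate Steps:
$U{\left(l \right)} = 2 l$
$p{\left(v,O \right)} = -4 + \frac{1}{v}$
$L{\left(Y,G \right)} = 8 + \sqrt{G^{2} + Y^{2}}$ ($L{\left(Y,G \right)} = \sqrt{Y^{2} + G^{2}} - -8 = \sqrt{G^{2} + Y^{2}} + 8 = 8 + \sqrt{G^{2} + Y^{2}}$)
$\frac{p{\left(-127,65 \right)}}{L{\left(-84 - -91,U{\left(-4 \right)} \right)}} = \frac{-4 + \frac{1}{-127}}{8 + \sqrt{\left(2 \left(-4\right)\right)^{2} + \left(-84 - -91\right)^{2}}} = \frac{-4 - \frac{1}{127}}{8 + \sqrt{\left(-8\right)^{2} + \left(-84 + 91\right)^{2}}} = - \frac{509}{127 \left(8 + \sqrt{64 + 7^{2}}\right)} = - \frac{509}{127 \left(8 + \sqrt{64 + 49}\right)} = - \frac{509}{127 \left(8 + \sqrt{113}\right)}$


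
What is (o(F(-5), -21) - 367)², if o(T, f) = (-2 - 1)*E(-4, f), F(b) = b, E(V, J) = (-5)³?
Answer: 64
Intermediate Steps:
E(V, J) = -125
o(T, f) = 375 (o(T, f) = (-2 - 1)*(-125) = -3*(-125) = 375)
(o(F(-5), -21) - 367)² = (375 - 367)² = 8² = 64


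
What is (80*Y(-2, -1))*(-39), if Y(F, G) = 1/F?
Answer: 1560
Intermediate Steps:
(80*Y(-2, -1))*(-39) = (80/(-2))*(-39) = (80*(-½))*(-39) = -40*(-39) = 1560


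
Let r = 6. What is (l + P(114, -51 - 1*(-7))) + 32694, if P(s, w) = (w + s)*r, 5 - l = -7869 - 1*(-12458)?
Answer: 28530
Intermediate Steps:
l = -4584 (l = 5 - (-7869 - 1*(-12458)) = 5 - (-7869 + 12458) = 5 - 1*4589 = 5 - 4589 = -4584)
P(s, w) = 6*s + 6*w (P(s, w) = (w + s)*6 = (s + w)*6 = 6*s + 6*w)
(l + P(114, -51 - 1*(-7))) + 32694 = (-4584 + (6*114 + 6*(-51 - 1*(-7)))) + 32694 = (-4584 + (684 + 6*(-51 + 7))) + 32694 = (-4584 + (684 + 6*(-44))) + 32694 = (-4584 + (684 - 264)) + 32694 = (-4584 + 420) + 32694 = -4164 + 32694 = 28530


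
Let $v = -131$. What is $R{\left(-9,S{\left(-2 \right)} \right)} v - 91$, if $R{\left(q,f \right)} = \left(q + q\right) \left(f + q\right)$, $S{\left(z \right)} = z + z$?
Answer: $-30745$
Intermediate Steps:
$S{\left(z \right)} = 2 z$
$R{\left(q,f \right)} = 2 q \left(f + q\right)$
$R{\left(-9,S{\left(-2 \right)} \right)} v - 91 = 2 \left(-9\right) \left(2 \left(-2\right) - 9\right) \left(-131\right) - 91 = 2 \left(-9\right) \left(-4 - 9\right) \left(-131\right) - 91 = 2 \left(-9\right) \left(-13\right) \left(-131\right) - 91 = 234 \left(-131\right) - 91 = -30654 - 91 = -30745$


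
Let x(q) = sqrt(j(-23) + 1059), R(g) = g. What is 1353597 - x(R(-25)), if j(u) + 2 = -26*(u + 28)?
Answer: 1353597 - 3*sqrt(103) ≈ 1.3536e+6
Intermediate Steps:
j(u) = -730 - 26*u (j(u) = -2 - 26*(u + 28) = -2 - 26*(28 + u) = -2 + (-728 - 26*u) = -730 - 26*u)
x(q) = 3*sqrt(103) (x(q) = sqrt((-730 - 26*(-23)) + 1059) = sqrt((-730 + 598) + 1059) = sqrt(-132 + 1059) = sqrt(927) = 3*sqrt(103))
1353597 - x(R(-25)) = 1353597 - 3*sqrt(103)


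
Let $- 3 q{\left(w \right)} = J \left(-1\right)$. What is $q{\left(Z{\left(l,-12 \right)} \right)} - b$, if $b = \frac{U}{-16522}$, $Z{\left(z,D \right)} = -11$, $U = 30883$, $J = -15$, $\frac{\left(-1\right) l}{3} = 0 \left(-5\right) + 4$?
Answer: $- \frac{51727}{16522} \approx -3.1308$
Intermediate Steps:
$l = -12$ ($l = - 3 \left(0 \left(-5\right) + 4\right) = - 3 \left(0 + 4\right) = \left(-3\right) 4 = -12$)
$q{\left(w \right)} = -5$ ($q{\left(w \right)} = - \frac{\left(-15\right) \left(-1\right)}{3} = \left(- \frac{1}{3}\right) 15 = -5$)
$b = - \frac{30883}{16522}$ ($b = \frac{30883}{-16522} = 30883 \left(- \frac{1}{16522}\right) = - \frac{30883}{16522} \approx -1.8692$)
$q{\left(Z{\left(l,-12 \right)} \right)} - b = -5 - - \frac{30883}{16522} = -5 + \frac{30883}{16522} = - \frac{51727}{16522}$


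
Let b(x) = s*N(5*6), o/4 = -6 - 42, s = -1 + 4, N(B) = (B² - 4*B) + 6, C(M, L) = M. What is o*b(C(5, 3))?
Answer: -452736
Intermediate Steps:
N(B) = 6 + B² - 4*B
s = 3
o = -192 (o = 4*(-6 - 42) = 4*(-48) = -192)
b(x) = 2358 (b(x) = 3*(6 + (5*6)² - 20*6) = 3*(6 + 30² - 4*30) = 3*(6 + 900 - 120) = 3*786 = 2358)
o*b(C(5, 3)) = -192*2358 = -452736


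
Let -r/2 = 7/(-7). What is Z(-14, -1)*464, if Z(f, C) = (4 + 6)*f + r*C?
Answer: -65888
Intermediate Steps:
r = 2 (r = -14/(-7) = -14*(-1)/7 = -2*(-1) = 2)
Z(f, C) = 2*C + 10*f (Z(f, C) = (4 + 6)*f + 2*C = 10*f + 2*C = 2*C + 10*f)
Z(-14, -1)*464 = (2*(-1) + 10*(-14))*464 = (-2 - 140)*464 = -142*464 = -65888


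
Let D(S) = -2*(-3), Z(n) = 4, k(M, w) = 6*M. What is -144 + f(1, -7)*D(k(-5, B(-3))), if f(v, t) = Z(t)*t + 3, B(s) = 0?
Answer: -294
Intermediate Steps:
D(S) = 6
f(v, t) = 3 + 4*t (f(v, t) = 4*t + 3 = 3 + 4*t)
-144 + f(1, -7)*D(k(-5, B(-3))) = -144 + (3 + 4*(-7))*6 = -144 + (3 - 28)*6 = -144 - 25*6 = -144 - 150 = -294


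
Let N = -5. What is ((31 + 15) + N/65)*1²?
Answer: 597/13 ≈ 45.923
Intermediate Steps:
((31 + 15) + N/65)*1² = ((31 + 15) - 5/65)*1² = (46 - 5*1/65)*1 = (46 - 1/13)*1 = (597/13)*1 = 597/13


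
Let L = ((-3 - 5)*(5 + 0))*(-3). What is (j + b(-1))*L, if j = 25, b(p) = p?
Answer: 2880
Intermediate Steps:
L = 120 (L = -8*5*(-3) = -40*(-3) = 120)
(j + b(-1))*L = (25 - 1)*120 = 24*120 = 2880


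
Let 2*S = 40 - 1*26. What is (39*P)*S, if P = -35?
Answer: -9555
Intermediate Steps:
S = 7 (S = (40 - 1*26)/2 = (40 - 26)/2 = (1/2)*14 = 7)
(39*P)*S = (39*(-35))*7 = -1365*7 = -9555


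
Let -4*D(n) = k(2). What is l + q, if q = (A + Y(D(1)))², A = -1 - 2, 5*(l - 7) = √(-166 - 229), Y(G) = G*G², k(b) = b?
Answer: 1073/64 + I*√395/5 ≈ 16.766 + 3.9749*I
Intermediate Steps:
D(n) = -½ (D(n) = -¼*2 = -½)
Y(G) = G³
l = 7 + I*√395/5 (l = 7 + √(-166 - 229)/5 = 7 + √(-395)/5 = 7 + (I*√395)/5 = 7 + I*√395/5 ≈ 7.0 + 3.9749*I)
A = -3
q = 625/64 (q = (-3 + (-½)³)² = (-3 - ⅛)² = (-25/8)² = 625/64 ≈ 9.7656)
l + q = (7 + I*√395/5) + 625/64 = 1073/64 + I*√395/5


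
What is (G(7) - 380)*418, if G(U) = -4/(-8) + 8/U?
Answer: -1107073/7 ≈ -1.5815e+5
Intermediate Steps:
G(U) = ½ + 8/U (G(U) = -4*(-⅛) + 8/U = ½ + 8/U)
(G(7) - 380)*418 = ((½)*(16 + 7)/7 - 380)*418 = ((½)*(⅐)*23 - 380)*418 = (23/14 - 380)*418 = -5297/14*418 = -1107073/7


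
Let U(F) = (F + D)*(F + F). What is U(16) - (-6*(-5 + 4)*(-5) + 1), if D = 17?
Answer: 1085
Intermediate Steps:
U(F) = 2*F*(17 + F) (U(F) = (F + 17)*(F + F) = (17 + F)*(2*F) = 2*F*(17 + F))
U(16) - (-6*(-5 + 4)*(-5) + 1) = 2*16*(17 + 16) - (-6*(-5 + 4)*(-5) + 1) = 2*16*33 - (-(-6)*(-5) + 1) = 1056 - (-6*5 + 1) = 1056 - (-30 + 1) = 1056 - 1*(-29) = 1056 + 29 = 1085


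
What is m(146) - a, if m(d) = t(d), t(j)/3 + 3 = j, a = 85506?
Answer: -85077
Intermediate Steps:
t(j) = -9 + 3*j
m(d) = -9 + 3*d
m(146) - a = (-9 + 3*146) - 1*85506 = (-9 + 438) - 85506 = 429 - 85506 = -85077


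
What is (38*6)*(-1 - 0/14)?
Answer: -228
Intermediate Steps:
(38*6)*(-1 - 0/14) = 228*(-1 - 0/14) = 228*(-1 - 1*0) = 228*(-1 + 0) = 228*(-1) = -228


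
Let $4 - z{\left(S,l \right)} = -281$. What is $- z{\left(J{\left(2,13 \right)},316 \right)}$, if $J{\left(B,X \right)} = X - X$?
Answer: $-285$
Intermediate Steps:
$J{\left(B,X \right)} = 0$
$z{\left(S,l \right)} = 285$ ($z{\left(S,l \right)} = 4 - -281 = 4 + 281 = 285$)
$- z{\left(J{\left(2,13 \right)},316 \right)} = \left(-1\right) 285 = -285$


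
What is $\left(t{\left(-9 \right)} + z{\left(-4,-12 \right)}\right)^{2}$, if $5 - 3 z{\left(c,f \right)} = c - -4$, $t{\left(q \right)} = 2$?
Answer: $\frac{121}{9} \approx 13.444$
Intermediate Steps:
$z{\left(c,f \right)} = \frac{1}{3} - \frac{c}{3}$ ($z{\left(c,f \right)} = \frac{5}{3} - \frac{c - -4}{3} = \frac{5}{3} - \frac{c + 4}{3} = \frac{5}{3} - \frac{4 + c}{3} = \frac{5}{3} - \left(\frac{4}{3} + \frac{c}{3}\right) = \frac{1}{3} - \frac{c}{3}$)
$\left(t{\left(-9 \right)} + z{\left(-4,-12 \right)}\right)^{2} = \left(2 + \left(\frac{1}{3} - - \frac{4}{3}\right)\right)^{2} = \left(2 + \left(\frac{1}{3} + \frac{4}{3}\right)\right)^{2} = \left(2 + \frac{5}{3}\right)^{2} = \left(\frac{11}{3}\right)^{2} = \frac{121}{9}$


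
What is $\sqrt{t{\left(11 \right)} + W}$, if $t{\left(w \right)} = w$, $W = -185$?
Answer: $i \sqrt{174} \approx 13.191 i$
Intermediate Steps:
$\sqrt{t{\left(11 \right)} + W} = \sqrt{11 - 185} = \sqrt{-174} = i \sqrt{174}$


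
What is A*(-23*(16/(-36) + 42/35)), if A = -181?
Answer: 141542/45 ≈ 3145.4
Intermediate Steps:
A*(-23*(16/(-36) + 42/35)) = -(-4163)*(16/(-36) + 42/35) = -(-4163)*(16*(-1/36) + 42*(1/35)) = -(-4163)*(-4/9 + 6/5) = -(-4163)*34/45 = -181*(-782/45) = 141542/45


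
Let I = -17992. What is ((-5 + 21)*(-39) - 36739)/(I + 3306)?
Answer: 37363/14686 ≈ 2.5441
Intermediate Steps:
((-5 + 21)*(-39) - 36739)/(I + 3306) = ((-5 + 21)*(-39) - 36739)/(-17992 + 3306) = (16*(-39) - 36739)/(-14686) = (-624 - 36739)*(-1/14686) = -37363*(-1/14686) = 37363/14686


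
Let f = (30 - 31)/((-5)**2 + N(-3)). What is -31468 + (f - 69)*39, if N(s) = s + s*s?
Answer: -1058968/31 ≈ -34160.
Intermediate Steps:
N(s) = s + s**2
f = -1/31 (f = (30 - 31)/((-5)**2 - 3*(1 - 3)) = -1/(25 - 3*(-2)) = -1/(25 + 6) = -1/31 ≈ -0.032258)
-31468 + (f - 69)*39 = -31468 + (-1/31 - 69)*39 = -31468 - 2140/31*39 = -31468 - 83460/31 = -1058968/31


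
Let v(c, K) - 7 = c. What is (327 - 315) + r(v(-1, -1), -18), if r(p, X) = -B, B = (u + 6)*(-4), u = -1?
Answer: 32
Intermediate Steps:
B = -20 (B = (-1 + 6)*(-4) = 5*(-4) = -20)
v(c, K) = 7 + c
r(p, X) = 20 (r(p, X) = -1*(-20) = 20)
(327 - 315) + r(v(-1, -1), -18) = (327 - 315) + 20 = 12 + 20 = 32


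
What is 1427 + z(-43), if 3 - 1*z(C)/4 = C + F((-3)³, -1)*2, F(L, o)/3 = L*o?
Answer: 963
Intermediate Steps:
F(L, o) = 3*L*o (F(L, o) = 3*(L*o) = 3*L*o)
z(C) = -636 - 4*C (z(C) = 12 - 4*(C + (3*(-3)³*(-1))*2) = 12 - 4*(C + (3*(-27)*(-1))*2) = 12 - 4*(C + 81*2) = 12 - 4*(C + 162) = 12 - 4*(162 + C) = 12 + (-648 - 4*C) = -636 - 4*C)
1427 + z(-43) = 1427 + (-636 - 4*(-43)) = 1427 + (-636 + 172) = 1427 - 464 = 963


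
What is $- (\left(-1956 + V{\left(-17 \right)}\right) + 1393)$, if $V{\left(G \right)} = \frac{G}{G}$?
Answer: $562$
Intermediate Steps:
$V{\left(G \right)} = 1$
$- (\left(-1956 + V{\left(-17 \right)}\right) + 1393) = - (\left(-1956 + 1\right) + 1393) = - (-1955 + 1393) = \left(-1\right) \left(-562\right) = 562$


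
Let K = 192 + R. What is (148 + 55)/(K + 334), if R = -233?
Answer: 203/293 ≈ 0.69283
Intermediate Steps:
K = -41 (K = 192 - 233 = -41)
(148 + 55)/(K + 334) = (148 + 55)/(-41 + 334) = 203/293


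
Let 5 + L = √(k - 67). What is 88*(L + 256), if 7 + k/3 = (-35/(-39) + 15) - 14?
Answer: 22088 + 88*I*√13910/13 ≈ 22088.0 + 798.37*I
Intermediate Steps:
k = -199/13 (k = -21 + 3*((-35/(-39) + 15) - 14) = -21 + 3*((-35*(-1/39) + 15) - 14) = -21 + 3*((35/39 + 15) - 14) = -21 + 3*(620/39 - 14) = -21 + 3*(74/39) = -21 + 74/13 = -199/13 ≈ -15.308)
L = -5 + I*√13910/13 (L = -5 + √(-199/13 - 67) = -5 + √(-1070/13) = -5 + I*√13910/13 ≈ -5.0 + 9.0724*I)
88*(L + 256) = 88*((-5 + I*√13910/13) + 256) = 88*(251 + I*√13910/13) = 22088 + 88*I*√13910/13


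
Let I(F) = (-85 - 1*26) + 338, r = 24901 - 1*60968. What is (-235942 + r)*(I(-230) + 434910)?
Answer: -118361180233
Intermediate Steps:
r = -36067 (r = 24901 - 60968 = -36067)
I(F) = 227 (I(F) = (-85 - 26) + 338 = -111 + 338 = 227)
(-235942 + r)*(I(-230) + 434910) = (-235942 - 36067)*(227 + 434910) = -272009*435137 = -118361180233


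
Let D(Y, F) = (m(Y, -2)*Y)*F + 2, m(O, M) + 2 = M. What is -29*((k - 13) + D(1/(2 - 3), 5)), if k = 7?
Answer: -464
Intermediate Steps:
m(O, M) = -2 + M
D(Y, F) = 2 - 4*F*Y (D(Y, F) = ((-2 - 2)*Y)*F + 2 = (-4*Y)*F + 2 = -4*F*Y + 2 = 2 - 4*F*Y)
-29*((k - 13) + D(1/(2 - 3), 5)) = -29*((7 - 13) + (2 - 4*5/(2 - 3))) = -29*(-6 + (2 - 4*5/(-1))) = -29*(-6 + (2 - 4*5*(-1))) = -29*(-6 + (2 + 20)) = -29*(-6 + 22) = -29*16 = -464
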